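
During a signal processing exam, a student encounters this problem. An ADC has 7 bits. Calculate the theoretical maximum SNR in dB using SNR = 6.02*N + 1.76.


Theoretical SNR for a full-scale sinusoid:
SNR = 6.02 * N + 1.76
    = 6.02 * 7 + 1.76
    = 42.14 + 1.76
    = 43.9 dB

43.9 dB


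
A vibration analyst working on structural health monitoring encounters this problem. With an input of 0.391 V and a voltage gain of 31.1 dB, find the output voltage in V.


Output voltage from dB gain:
V_out = V_in * 10^(gain_dB / 20)
      = 0.391 * 10^(31.1 / 20)
      = 0.391 * 35.892193
      = 14.0338 V

14.0338 V


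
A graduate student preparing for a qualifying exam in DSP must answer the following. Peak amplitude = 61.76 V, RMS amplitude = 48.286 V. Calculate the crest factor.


Crest factor is the ratio of peak to RMS:
CF = V_peak / V_rms
   = 61.76 / 48.286
   = 1.279

1.279


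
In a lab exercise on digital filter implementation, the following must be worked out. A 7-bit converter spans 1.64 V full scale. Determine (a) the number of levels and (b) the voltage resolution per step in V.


Step 1 — number of quantization levels:
L = 2^N = 2^7 = 128

Step 2 — LSB step size:
delta = Vfs / L
      = 1.64 / 128
      = 0.0128125 V

Levels = 128; step size = 0.0128125 V


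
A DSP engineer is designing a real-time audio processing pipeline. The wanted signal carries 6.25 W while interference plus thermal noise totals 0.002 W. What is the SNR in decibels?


SNR in decibels:
SNR = 10 * log10(Ps / Pn)
    = 10 * log10(6.25 / 0.002)
    = 10 * log10(3125.0)
    = 10 * 3.4949
    = 34.95 dB

34.95 dB


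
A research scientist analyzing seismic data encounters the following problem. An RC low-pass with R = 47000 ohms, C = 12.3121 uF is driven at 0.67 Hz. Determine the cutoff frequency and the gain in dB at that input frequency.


Step 1 — cutoff frequency:
fc = 1 / (2*pi*R*C)
C = 12.3121 uF = 1.23121e-05 F
fc = 1 / (2*pi*47000*1.23121e-05)
   = 0.275036 Hz

Step 2 — magnitude at f = 0.67 Hz:
|H(f)| = 1 / sqrt(1 + (f/fc)^2)
f/fc = 0.67 / 0.275036 = 2.436045
|H| = 1 / sqrt(1 + 5.934315) = 0.3797504
|H|_dB = 20*log10(0.3797504) = -8.41 dB

fc = 0.275036 Hz; |H(0.67 Hz)| = -8.41 dB


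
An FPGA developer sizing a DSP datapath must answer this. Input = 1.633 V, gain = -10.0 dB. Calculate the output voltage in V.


Output voltage from dB gain:
V_out = V_in * 10^(gain_dB / 20)
      = 1.633 * 10^(-10.0 / 20)
      = 1.633 * 0.316228
      = 0.5164 V

0.5164 V


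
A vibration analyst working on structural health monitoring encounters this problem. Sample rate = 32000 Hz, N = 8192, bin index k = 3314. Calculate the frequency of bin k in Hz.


Frequency of DFT bin k:
f_k = k * fs / N
    = 3314 * 32000 / 8192
    = 106048000 / 8192
    = 12945.312 Hz

12945.312 Hz


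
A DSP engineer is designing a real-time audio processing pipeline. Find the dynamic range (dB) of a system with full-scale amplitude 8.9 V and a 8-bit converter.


Dynamic range from full-scale to LSB:
V_min = V_max / 2^bits = 8.9 / 2^8
DR = 20 * log10(V_max / V_min)
   = 20 * log10(2^8)
   = 20 * 8 * log10(2)
   = 48.16 dB

48.16 dB


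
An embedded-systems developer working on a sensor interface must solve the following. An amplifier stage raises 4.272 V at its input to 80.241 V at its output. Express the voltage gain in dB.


Voltage gain in dB:
G = 20 * log10(Vout / Vin)
  = 20 * log10(80.241 / 4.272)
  = 20 * log10(18.783006)
  = 20 * 1.273765
  = 25.48 dB

25.48 dB


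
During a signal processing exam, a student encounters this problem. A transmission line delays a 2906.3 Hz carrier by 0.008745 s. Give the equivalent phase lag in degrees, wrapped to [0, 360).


Phase shift from frequency and time delay:
phi = 360 * f * t_delay
    = 360 * 2906.3 * 0.008745
    = 9149.61 degrees
    mod 360 = 149.61 degrees

149.61 degrees


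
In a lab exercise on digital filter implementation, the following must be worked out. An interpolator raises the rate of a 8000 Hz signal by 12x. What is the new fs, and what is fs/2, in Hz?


Step 1 — output sample rate after interpolation by L:
fs_out = L * fs_in = 12 * 8000 = 96000 Hz

Step 2 — Nyquist frequency of the output stream:
f_Nyq = fs_out / 2 = 96000 / 2 = 48000.0 Hz

fs_out = 96000 Hz; f_Nyquist = 48000.0 Hz


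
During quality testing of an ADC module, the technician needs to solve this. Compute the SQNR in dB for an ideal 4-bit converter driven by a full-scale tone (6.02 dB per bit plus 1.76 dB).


Theoretical SNR for a full-scale sinusoid:
SNR = 6.02 * N + 1.76
    = 6.02 * 4 + 1.76
    = 24.08 + 1.76
    = 25.84 dB

25.84 dB


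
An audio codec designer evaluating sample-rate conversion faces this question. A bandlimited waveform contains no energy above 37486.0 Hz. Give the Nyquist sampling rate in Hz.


The Nyquist rate is twice the maximum frequency component.
fs_min = 2 * fmax
      = 2 * 37486.0
      = 74972.0 Hz

74972.0


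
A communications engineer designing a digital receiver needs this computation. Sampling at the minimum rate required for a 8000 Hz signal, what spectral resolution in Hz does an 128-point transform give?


Step 1 — Nyquist sampling rate:
fs = 2 * fmax = 2 * 8000 = 16000 Hz

Step 2 — DFT bin spacing:
df = fs / N = 16000 / 128 = 125.0 Hz

125.0 Hz


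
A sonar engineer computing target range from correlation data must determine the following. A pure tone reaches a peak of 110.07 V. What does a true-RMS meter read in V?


RMS voltage for a sinusoidal waveform:
V_rms = V_peak / sqrt(2)
      = 110.07 / 1.414214
      = 77.831 V

77.831 V


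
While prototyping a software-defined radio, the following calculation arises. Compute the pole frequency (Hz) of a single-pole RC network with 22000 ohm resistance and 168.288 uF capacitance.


Cutoff frequency of a first-order RC filter:
fc = 1 / (2 * pi * R * C)
C = 168.288 uF = 0.000168288 F
fc = 1 / (2 * pi * 22000 * 0.000168288)
   = 1 / 23.262463157442
   = 0.042988 Hz

0.042988 Hz


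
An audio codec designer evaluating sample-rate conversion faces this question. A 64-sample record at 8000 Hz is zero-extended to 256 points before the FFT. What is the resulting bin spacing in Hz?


Frequency resolution after zero-padding:
N_padded = 64 * 4 = 256
df = fs / N_padded
   = 8000 / 256
   = 31.25 Hz

31.25 Hz


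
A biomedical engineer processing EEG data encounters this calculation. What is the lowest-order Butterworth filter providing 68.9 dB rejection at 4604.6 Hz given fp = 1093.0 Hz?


Butterworth filter order formula:
n = log10(10^(A/10) - 1) / (2 * log10(f_stop/f_pass))
10^(68.9/10) - 1 = 7762470.1663
f_stop/f_pass = 4604.6 / 1093.0 = 4.2128
n = 5.5158 -> ceil = 6

6


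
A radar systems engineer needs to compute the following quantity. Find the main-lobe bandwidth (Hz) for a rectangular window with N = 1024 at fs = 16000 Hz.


Main lobe width for a rectangular window:
Width = 2 * fs / N
      = 2 * 16000 / 1024
      = 32000 / 1024
      = 31.25 Hz

31.25 Hz


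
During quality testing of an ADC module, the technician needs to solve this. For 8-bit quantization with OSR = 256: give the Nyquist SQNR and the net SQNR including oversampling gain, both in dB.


Step 1 — baseline SQNR at Nyquist:
SQNR_base = 6.02*N + 1.76
          = 6.02*8 + 1.76
          = 49.92 dB

Step 2 — oversampling processing gain:
G = 10*log10(OSR) = 10*log10(256) = 24.08 dB

Step 3 — total:
SQNR_total = 49.92 + 24.08 = 74.0 dB

Base SQNR = 49.92 dB; oversampled SQNR = 74.0 dB


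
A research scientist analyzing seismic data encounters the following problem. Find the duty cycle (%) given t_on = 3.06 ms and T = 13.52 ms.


Duty cycle as a percentage:
DC = (t_on / T) * 100
   = (3.06 / 13.52) * 100
   = 0.226331 * 100
   = 22.63 %

22.63 %


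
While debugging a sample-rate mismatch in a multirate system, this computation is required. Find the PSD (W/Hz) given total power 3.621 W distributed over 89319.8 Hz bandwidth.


Power spectral density:
PSD = P / BW
    = 3.621 / 89319.8
    = 4.054e-05 W/Hz

4.054e-05 W/Hz


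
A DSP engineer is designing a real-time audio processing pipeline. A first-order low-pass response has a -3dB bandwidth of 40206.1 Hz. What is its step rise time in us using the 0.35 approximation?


Rise time from bandwidth relationship:
tr = 0.35 / BW
   = 0.35 / 40206.1
   = 8.705146731e-06 s
   = 8.7051 us

8.7051 us


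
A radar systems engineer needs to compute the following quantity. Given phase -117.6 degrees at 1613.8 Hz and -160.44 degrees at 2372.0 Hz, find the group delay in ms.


Group delay from phase difference:
tau = -d(phi)/d(omega)
d(phi) = -42.84 deg = -0.747699 rad
d(omega) = 2*pi*(2372.0 - 1613.8) = 4763.9111 rad/s
tau = -(-0.747699) / 4763.9111
    = 0.157 ms

0.157 ms


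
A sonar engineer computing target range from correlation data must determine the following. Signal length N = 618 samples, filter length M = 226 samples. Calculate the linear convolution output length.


Linear convolution output length:
L = N + M - 1
  = 618 + 226 - 1
  = 843 samples

843


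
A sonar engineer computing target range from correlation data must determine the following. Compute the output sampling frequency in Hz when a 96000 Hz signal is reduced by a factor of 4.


Decimation reduces the sample rate:
fs_out = fs_in / M
       = 96000 / 4
       = 24000.0 Hz

24000.0 Hz


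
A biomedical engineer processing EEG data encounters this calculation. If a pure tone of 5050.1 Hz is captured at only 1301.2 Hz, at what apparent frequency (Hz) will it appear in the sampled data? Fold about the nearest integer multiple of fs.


Compute the nearest integer multiple of fs to the signal:
n = round(5050.1 / 1301.2) = 4
f_alias = |5050.1 - 4 * 1301.2|
        = |5050.1 - 5204.8|
        = 154.7 Hz

154.7


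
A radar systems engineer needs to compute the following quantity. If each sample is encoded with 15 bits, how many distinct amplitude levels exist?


Number of quantization levels = 2^N
= 2^15
= 32768

32768


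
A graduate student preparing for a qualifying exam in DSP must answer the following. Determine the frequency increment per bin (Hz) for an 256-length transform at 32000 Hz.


DFT frequency resolution:
df = fs / N
   = 32000 / 256
   = 125.0 Hz

125.0 Hz


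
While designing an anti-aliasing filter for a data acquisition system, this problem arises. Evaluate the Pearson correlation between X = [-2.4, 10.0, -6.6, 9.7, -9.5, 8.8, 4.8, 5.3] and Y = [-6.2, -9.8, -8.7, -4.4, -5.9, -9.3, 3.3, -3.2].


Pearson correlation coefficient (population):
r = cov(X,Y) / (std(X) * std(Y))
Mean X = 2.5125, Mean Y = -5.525
Cov(X,Y) = 1.970312
Std(X) = 7.173987, Std(Y) = 3.99617
r = 0.0687

0.0687


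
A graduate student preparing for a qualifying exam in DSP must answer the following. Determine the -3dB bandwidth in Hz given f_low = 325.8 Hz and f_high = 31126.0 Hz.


Bandwidth is the difference of -3dB frequencies:
BW = f_high - f_low
   = 31126.0 - 325.8
   = 30800.2 Hz

30800.2 Hz


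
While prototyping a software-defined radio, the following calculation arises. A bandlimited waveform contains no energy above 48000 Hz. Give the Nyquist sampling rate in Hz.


The Nyquist rate is twice the maximum frequency component.
fs_min = 2 * fmax
      = 2 * 48000
      = 96000 Hz

96000


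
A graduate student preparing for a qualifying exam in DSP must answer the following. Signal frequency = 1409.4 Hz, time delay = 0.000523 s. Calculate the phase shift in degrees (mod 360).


Phase shift from frequency and time delay:
phi = 360 * f * t_delay
    = 360 * 1409.4 * 0.000523
    = 265.36 degrees
    mod 360 = 265.36 degrees

265.36 degrees


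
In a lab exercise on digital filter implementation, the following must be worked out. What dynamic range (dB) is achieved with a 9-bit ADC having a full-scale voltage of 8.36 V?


Dynamic range from full-scale to LSB:
V_min = V_max / 2^bits = 8.36 / 2^9
DR = 20 * log10(V_max / V_min)
   = 20 * log10(2^9)
   = 20 * 9 * log10(2)
   = 54.19 dB

54.19 dB


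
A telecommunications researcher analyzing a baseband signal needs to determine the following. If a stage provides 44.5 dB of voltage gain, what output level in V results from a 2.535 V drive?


Output voltage from dB gain:
V_out = V_in * 10^(gain_dB / 20)
      = 2.535 * 10^(44.5 / 20)
      = 2.535 * 167.880402
      = 425.5768 V

425.5768 V


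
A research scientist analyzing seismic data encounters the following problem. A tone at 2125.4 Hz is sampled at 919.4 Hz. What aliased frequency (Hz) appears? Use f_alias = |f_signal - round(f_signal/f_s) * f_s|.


Compute the nearest integer multiple of fs to the signal:
n = round(2125.4 / 919.4) = 2
f_alias = |2125.4 - 2 * 919.4|
        = |2125.4 - 1838.8|
        = 286.6 Hz

286.6


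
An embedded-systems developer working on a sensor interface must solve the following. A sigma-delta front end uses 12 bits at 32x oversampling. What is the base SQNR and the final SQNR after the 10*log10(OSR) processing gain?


Step 1 — baseline SQNR at Nyquist:
SQNR_base = 6.02*N + 1.76
          = 6.02*12 + 1.76
          = 74.0 dB

Step 2 — oversampling processing gain:
G = 10*log10(OSR) = 10*log10(32) = 15.05 dB

Step 3 — total:
SQNR_total = 74.0 + 15.05 = 89.05 dB

Base SQNR = 74.0 dB; oversampled SQNR = 89.05 dB


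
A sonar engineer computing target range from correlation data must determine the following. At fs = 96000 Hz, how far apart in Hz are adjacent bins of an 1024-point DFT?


DFT frequency resolution:
df = fs / N
   = 96000 / 1024
   = 93.75 Hz

93.75 Hz


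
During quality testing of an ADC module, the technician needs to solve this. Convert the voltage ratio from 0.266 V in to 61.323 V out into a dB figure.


Voltage gain in dB:
G = 20 * log10(Vout / Vin)
  = 20 * log10(61.323 / 0.266)
  = 20 * log10(230.537594)
  = 20 * 2.362742
  = 47.25 dB

47.25 dB


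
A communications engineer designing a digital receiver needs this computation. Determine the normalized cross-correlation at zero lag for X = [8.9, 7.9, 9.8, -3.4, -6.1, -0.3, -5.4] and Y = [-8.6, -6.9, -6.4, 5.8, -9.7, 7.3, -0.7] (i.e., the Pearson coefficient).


Pearson correlation coefficient (population):
r = cov(X,Y) / (std(X) * std(Y))
Mean X = 1.6286, Mean Y = -2.7429
Cov(X,Y) = -17.351633
Std(X) = 6.514975, Std(Y) = 6.451768
r = -0.4128

-0.4128


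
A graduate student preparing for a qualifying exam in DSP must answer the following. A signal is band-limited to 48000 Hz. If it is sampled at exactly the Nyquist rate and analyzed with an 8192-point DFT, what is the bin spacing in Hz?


Step 1 — Nyquist sampling rate:
fs = 2 * fmax = 2 * 48000 = 96000 Hz

Step 2 — DFT bin spacing:
df = fs / N = 96000 / 8192 = 11.7188 Hz

11.7188 Hz


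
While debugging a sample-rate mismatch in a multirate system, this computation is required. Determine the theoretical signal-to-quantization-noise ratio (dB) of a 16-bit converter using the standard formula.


Theoretical SNR for a full-scale sinusoid:
SNR = 6.02 * N + 1.76
    = 6.02 * 16 + 1.76
    = 96.32 + 1.76
    = 98.08 dB

98.08 dB


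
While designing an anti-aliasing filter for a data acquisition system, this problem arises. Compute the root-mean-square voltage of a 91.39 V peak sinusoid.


RMS voltage for a sinusoidal waveform:
V_rms = V_peak / sqrt(2)
      = 91.39 / 1.414214
      = 64.622 V

64.622 V


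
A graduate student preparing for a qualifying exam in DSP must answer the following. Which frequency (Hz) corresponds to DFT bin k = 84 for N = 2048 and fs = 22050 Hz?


Frequency of DFT bin k:
f_k = k * fs / N
    = 84 * 22050 / 2048
    = 1852200 / 2048
    = 904.395 Hz

904.395 Hz


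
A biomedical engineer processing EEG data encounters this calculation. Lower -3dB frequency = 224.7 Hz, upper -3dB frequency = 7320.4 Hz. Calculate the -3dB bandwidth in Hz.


Bandwidth is the difference of -3dB frequencies:
BW = f_high - f_low
   = 7320.4 - 224.7
   = 7095.7 Hz

7095.7 Hz


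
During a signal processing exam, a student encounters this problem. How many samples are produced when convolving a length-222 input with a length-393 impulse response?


Linear convolution output length:
L = N + M - 1
  = 222 + 393 - 1
  = 614 samples

614


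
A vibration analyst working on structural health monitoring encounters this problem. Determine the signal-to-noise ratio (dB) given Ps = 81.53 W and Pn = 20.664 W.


SNR in decibels:
SNR = 10 * log10(Ps / Pn)
    = 10 * log10(81.53 / 20.664)
    = 10 * log10(3.9455)
    = 10 * 0.5961
    = 5.96 dB

5.96 dB


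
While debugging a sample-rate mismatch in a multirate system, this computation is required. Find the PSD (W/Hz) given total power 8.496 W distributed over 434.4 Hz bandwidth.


Power spectral density:
PSD = P / BW
    = 8.496 / 434.4
    = 0.01955801 W/Hz

0.01955801 W/Hz


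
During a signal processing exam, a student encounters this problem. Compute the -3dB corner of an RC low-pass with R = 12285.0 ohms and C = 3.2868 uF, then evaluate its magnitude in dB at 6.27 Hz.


Step 1 — cutoff frequency:
fc = 1 / (2*pi*R*C)
C = 3.2868 uF = 3.2868e-06 F
fc = 1 / (2*pi*12285.0*3.2868e-06)
   = 3.94159 Hz

Step 2 — magnitude at f = 6.27 Hz:
|H(f)| = 1 / sqrt(1 + (f/fc)^2)
f/fc = 6.27 / 3.94159 = 1.590729
|H| = 1 / sqrt(1 + 2.530419) = 0.5322147
|H|_dB = 20*log10(0.5322147) = -5.48 dB

fc = 3.94159 Hz; |H(6.27 Hz)| = -5.48 dB


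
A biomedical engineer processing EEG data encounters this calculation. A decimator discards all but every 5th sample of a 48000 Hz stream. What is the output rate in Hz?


Decimation reduces the sample rate:
fs_out = fs_in / M
       = 48000 / 5
       = 9600.0 Hz

9600.0 Hz


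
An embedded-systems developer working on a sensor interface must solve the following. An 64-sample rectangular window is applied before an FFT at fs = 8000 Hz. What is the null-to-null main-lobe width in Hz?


Main lobe width for a rectangular window:
Width = 2 * fs / N
      = 2 * 8000 / 64
      = 16000 / 64
      = 250.0 Hz

250.0 Hz


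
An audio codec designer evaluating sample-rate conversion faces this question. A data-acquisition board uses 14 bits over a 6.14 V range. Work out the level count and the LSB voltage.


Step 1 — number of quantization levels:
L = 2^N = 2^14 = 16384

Step 2 — LSB step size:
delta = Vfs / L
      = 6.14 / 16384
      = 0.00037476 V

Levels = 16384; step size = 0.00037476 V


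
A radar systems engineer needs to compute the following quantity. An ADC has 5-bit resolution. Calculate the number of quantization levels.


Number of quantization levels = 2^N
= 2^5
= 32

32


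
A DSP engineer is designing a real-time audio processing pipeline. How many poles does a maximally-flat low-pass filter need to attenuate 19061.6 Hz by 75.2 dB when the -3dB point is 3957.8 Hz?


Butterworth filter order formula:
n = log10(10^(A/10) - 1) / (2 * log10(f_stop/f_pass))
10^(75.2/10) - 1 = 33113111.1483
f_stop/f_pass = 19061.6 / 3957.8 = 4.8162
n = 5.5075 -> ceil = 6

6


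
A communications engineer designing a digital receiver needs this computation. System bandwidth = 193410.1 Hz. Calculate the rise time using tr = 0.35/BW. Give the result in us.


Rise time from bandwidth relationship:
tr = 0.35 / BW
   = 0.35 / 193410.1
   = 1.809626281e-06 s
   = 1.8096 us

1.8096 us


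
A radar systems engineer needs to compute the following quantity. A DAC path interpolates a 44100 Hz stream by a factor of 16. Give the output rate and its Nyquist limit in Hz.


Step 1 — output sample rate after interpolation by L:
fs_out = L * fs_in = 16 * 44100 = 705600 Hz

Step 2 — Nyquist frequency of the output stream:
f_Nyq = fs_out / 2 = 705600 / 2 = 352800.0 Hz

fs_out = 705600 Hz; f_Nyquist = 352800.0 Hz


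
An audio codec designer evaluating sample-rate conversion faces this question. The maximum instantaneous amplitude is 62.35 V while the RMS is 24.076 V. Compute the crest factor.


Crest factor is the ratio of peak to RMS:
CF = V_peak / V_rms
   = 62.35 / 24.076
   = 2.5897

2.5897


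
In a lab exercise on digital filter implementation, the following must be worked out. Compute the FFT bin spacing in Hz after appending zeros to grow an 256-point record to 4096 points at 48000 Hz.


Frequency resolution after zero-padding:
N_padded = 256 * 16 = 4096
df = fs / N_padded
   = 48000 / 4096
   = 11.7188 Hz

11.7188 Hz


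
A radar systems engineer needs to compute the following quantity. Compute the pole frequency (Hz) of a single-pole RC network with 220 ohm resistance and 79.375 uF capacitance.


Cutoff frequency of a first-order RC filter:
fc = 1 / (2 * pi * R * C)
C = 79.375 uF = 7.9375e-05 F
fc = 1 / (2 * pi * 220 * 7.9375e-05)
   = 1 / 0.10972012342662
   = 9.114098 Hz

9.114098 Hz


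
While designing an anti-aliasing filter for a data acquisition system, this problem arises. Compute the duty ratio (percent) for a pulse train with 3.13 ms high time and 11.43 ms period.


Duty cycle as a percentage:
DC = (t_on / T) * 100
   = (3.13 / 11.43) * 100
   = 0.273841 * 100
   = 27.38 %

27.38 %


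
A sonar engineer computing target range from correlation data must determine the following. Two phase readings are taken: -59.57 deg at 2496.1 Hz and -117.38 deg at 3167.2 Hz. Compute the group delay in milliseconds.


Group delay from phase difference:
tau = -d(phi)/d(omega)
d(phi) = -57.81 deg = -1.008975 rad
d(omega) = 2*pi*(3167.2 - 2496.1) = 4216.6457 rad/s
tau = -(-1.008975) / 4216.6457
    = 0.2393 ms

0.2393 ms


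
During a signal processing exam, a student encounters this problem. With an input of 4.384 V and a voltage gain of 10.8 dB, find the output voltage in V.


Output voltage from dB gain:
V_out = V_in * 10^(gain_dB / 20)
      = 4.384 * 10^(10.8 / 20)
      = 4.384 * 3.467369
      = 15.2009 V

15.2009 V


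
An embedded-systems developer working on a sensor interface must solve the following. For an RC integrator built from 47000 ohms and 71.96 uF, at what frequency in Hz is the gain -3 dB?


Cutoff frequency of a first-order RC filter:
fc = 1 / (2 * pi * R * C)
C = 71.96 uF = 7.196e-05 F
fc = 1 / (2 * pi * 47000 * 7.196e-05)
   = 1 / 21.250486691118
   = 0.047058 Hz

0.047058 Hz


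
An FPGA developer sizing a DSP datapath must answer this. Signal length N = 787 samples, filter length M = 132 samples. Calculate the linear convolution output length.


Linear convolution output length:
L = N + M - 1
  = 787 + 132 - 1
  = 918 samples

918


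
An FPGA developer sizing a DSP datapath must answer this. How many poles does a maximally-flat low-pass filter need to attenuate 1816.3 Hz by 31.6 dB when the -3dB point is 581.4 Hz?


Butterworth filter order formula:
n = log10(10^(A/10) - 1) / (2 * log10(f_stop/f_pass))
10^(31.6/10) - 1 = 1444.4398
f_stop/f_pass = 1816.3 / 581.4 = 3.124
n = 3.1935 -> ceil = 4

4


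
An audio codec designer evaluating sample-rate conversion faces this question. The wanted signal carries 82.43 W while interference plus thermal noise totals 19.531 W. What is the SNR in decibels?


SNR in decibels:
SNR = 10 * log10(Ps / Pn)
    = 10 * log10(82.43 / 19.531)
    = 10 * log10(4.2205)
    = 10 * 0.6254
    = 6.25 dB

6.25 dB


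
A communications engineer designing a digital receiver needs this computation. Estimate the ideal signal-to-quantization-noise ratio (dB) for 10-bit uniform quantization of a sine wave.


Theoretical SNR for a full-scale sinusoid:
SNR = 6.02 * N + 1.76
    = 6.02 * 10 + 1.76
    = 60.2 + 1.76
    = 61.96 dB

61.96 dB


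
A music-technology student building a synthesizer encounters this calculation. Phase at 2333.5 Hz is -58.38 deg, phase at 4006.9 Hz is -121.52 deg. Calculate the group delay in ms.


Group delay from phase difference:
tau = -d(phi)/d(omega)
d(phi) = -63.14 deg = -1.102001 rad
d(omega) = 2*pi*(4006.9 - 2333.5) = 10514.2823 rad/s
tau = -(-1.102001) / 10514.2823
    = 0.1048 ms

0.1048 ms


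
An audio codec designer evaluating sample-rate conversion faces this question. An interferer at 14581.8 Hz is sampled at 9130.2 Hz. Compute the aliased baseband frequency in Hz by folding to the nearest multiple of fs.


Compute the nearest integer multiple of fs to the signal:
n = round(14581.8 / 9130.2) = 2
f_alias = |14581.8 - 2 * 9130.2|
        = |14581.8 - 18260.4|
        = 3678.6 Hz

3678.6


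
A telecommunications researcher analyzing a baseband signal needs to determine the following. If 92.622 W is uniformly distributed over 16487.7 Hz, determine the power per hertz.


Power spectral density:
PSD = P / BW
    = 92.622 / 16487.7
    = 0.00561764 W/Hz

0.00561764 W/Hz


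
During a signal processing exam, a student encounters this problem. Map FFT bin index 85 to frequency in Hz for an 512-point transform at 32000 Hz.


Frequency of DFT bin k:
f_k = k * fs / N
    = 85 * 32000 / 512
    = 2720000 / 512
    = 5312.5 Hz

5312.5 Hz


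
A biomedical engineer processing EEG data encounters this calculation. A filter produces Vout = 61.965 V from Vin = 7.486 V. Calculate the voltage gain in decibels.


Voltage gain in dB:
G = 20 * log10(Vout / Vin)
  = 20 * log10(61.965 / 7.486)
  = 20 * log10(8.277451)
  = 20 * 0.917897
  = 18.36 dB

18.36 dB


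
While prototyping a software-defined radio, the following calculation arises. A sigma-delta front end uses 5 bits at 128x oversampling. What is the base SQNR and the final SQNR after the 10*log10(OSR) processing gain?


Step 1 — baseline SQNR at Nyquist:
SQNR_base = 6.02*N + 1.76
          = 6.02*5 + 1.76
          = 31.86 dB

Step 2 — oversampling processing gain:
G = 10*log10(OSR) = 10*log10(128) = 21.07 dB

Step 3 — total:
SQNR_total = 31.86 + 21.07 = 52.93 dB

Base SQNR = 31.86 dB; oversampled SQNR = 52.93 dB


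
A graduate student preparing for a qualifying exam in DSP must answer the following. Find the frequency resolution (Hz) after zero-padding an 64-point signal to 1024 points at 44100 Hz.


Frequency resolution after zero-padding:
N_padded = 64 * 16 = 1024
df = fs / N_padded
   = 44100 / 1024
   = 43.0664 Hz

43.0664 Hz


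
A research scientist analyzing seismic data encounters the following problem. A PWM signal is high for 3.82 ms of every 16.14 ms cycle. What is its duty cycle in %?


Duty cycle as a percentage:
DC = (t_on / T) * 100
   = (3.82 / 16.14) * 100
   = 0.236679 * 100
   = 23.67 %

23.67 %


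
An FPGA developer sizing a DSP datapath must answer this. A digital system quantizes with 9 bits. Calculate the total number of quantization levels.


Number of quantization levels = 2^N
= 2^9
= 512

512


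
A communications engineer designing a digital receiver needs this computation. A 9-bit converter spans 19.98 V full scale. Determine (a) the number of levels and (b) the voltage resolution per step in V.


Step 1 — number of quantization levels:
L = 2^N = 2^9 = 512

Step 2 — LSB step size:
delta = Vfs / L
      = 19.98 / 512
      = 0.03902344 V

Levels = 512; step size = 0.03902344 V


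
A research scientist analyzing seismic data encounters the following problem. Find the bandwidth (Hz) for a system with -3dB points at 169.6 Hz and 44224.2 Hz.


Bandwidth is the difference of -3dB frequencies:
BW = f_high - f_low
   = 44224.2 - 169.6
   = 44054.6 Hz

44054.6 Hz


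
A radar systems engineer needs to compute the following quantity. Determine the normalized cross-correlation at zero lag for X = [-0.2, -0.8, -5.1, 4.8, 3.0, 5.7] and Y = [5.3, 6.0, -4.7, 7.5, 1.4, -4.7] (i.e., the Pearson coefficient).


Pearson correlation coefficient (population):
r = cov(X,Y) / (std(X) * std(Y))
Mean X = 1.2333, Mean Y = 1.8
Cov(X,Y) = 3.033333
Std(X) = 3.698949, Std(Y) = 4.950421
r = 0.1657

0.1657


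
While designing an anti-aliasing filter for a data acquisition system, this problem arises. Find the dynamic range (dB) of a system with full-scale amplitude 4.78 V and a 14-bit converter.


Dynamic range from full-scale to LSB:
V_min = V_max / 2^bits = 4.78 / 2^14
DR = 20 * log10(V_max / V_min)
   = 20 * log10(2^14)
   = 20 * 14 * log10(2)
   = 84.29 dB

84.29 dB


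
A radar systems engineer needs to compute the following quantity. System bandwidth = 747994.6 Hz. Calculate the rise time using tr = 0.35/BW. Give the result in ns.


Rise time from bandwidth relationship:
tr = 0.35 / BW
   = 0.35 / 747994.6
   = 4.679178165e-07 s
   = 467.9178 ns

467.9178 ns


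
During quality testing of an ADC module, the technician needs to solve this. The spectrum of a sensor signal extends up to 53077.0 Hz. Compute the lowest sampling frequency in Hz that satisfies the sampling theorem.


The Nyquist rate is twice the maximum frequency component.
fs_min = 2 * fmax
      = 2 * 53077.0
      = 106154.0 Hz

106154.0


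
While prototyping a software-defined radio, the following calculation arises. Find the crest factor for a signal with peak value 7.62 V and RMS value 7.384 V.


Crest factor is the ratio of peak to RMS:
CF = V_peak / V_rms
   = 7.62 / 7.384
   = 1.032

1.032


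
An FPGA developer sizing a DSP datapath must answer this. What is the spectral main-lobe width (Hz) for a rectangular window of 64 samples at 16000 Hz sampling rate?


Main lobe width for a rectangular window:
Width = 2 * fs / N
      = 2 * 16000 / 64
      = 32000 / 64
      = 500.0 Hz

500.0 Hz


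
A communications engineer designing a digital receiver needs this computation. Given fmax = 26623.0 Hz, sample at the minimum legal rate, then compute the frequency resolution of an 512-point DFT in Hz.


Step 1 — Nyquist sampling rate:
fs = 2 * fmax = 2 * 26623.0 = 53246.0 Hz

Step 2 — DFT bin spacing:
df = fs / N = 53246.0 / 512 = 103.9961 Hz

103.9961 Hz


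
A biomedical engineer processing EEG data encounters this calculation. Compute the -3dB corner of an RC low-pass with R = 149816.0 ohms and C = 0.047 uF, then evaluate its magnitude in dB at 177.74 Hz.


Step 1 — cutoff frequency:
fc = 1 / (2*pi*R*C)
C = 0.047 uF = 4.7e-08 F
fc = 1 / (2*pi*149816.0*4.7e-08)
   = 22.6029 Hz

Step 2 — magnitude at f = 177.74 Hz:
|H(f)| = 1 / sqrt(1 + (f/fc)^2)
f/fc = 177.74 / 22.6029 = 7.863593
|H| = 1 / sqrt(1 + 61.836095) = 0.1261524
|H|_dB = 20*log10(0.1261524) = -17.98 dB

fc = 22.6029 Hz; |H(177.74 Hz)| = -17.98 dB


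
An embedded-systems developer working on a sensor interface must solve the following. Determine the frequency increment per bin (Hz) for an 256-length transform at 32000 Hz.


DFT frequency resolution:
df = fs / N
   = 32000 / 256
   = 125.0 Hz

125.0 Hz


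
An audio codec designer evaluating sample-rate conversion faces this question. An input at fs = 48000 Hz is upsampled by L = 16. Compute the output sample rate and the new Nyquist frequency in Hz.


Step 1 — output sample rate after interpolation by L:
fs_out = L * fs_in = 16 * 48000 = 768000 Hz

Step 2 — Nyquist frequency of the output stream:
f_Nyq = fs_out / 2 = 768000 / 2 = 384000.0 Hz

fs_out = 768000 Hz; f_Nyquist = 384000.0 Hz


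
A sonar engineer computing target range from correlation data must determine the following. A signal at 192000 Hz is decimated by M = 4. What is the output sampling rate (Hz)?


Decimation reduces the sample rate:
fs_out = fs_in / M
       = 192000 / 4
       = 48000.0 Hz

48000.0 Hz


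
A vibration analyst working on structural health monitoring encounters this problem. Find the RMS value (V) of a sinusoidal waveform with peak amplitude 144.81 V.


RMS voltage for a sinusoidal waveform:
V_rms = V_peak / sqrt(2)
      = 144.81 / 1.414214
      = 102.396 V

102.396 V


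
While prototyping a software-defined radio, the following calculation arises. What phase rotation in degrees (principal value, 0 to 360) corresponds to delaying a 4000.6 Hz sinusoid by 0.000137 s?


Phase shift from frequency and time delay:
phi = 360 * f * t_delay
    = 360 * 4000.6 * 0.000137
    = 197.31 degrees
    mod 360 = 197.31 degrees

197.31 degrees


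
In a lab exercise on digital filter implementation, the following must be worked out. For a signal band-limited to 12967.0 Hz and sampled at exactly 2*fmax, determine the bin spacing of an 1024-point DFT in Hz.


Step 1 — Nyquist sampling rate:
fs = 2 * fmax = 2 * 12967.0 = 25934.0 Hz

Step 2 — DFT bin spacing:
df = fs / N = 25934.0 / 1024 = 25.3262 Hz

25.3262 Hz


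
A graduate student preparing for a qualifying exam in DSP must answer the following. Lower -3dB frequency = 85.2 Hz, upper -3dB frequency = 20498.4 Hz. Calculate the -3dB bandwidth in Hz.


Bandwidth is the difference of -3dB frequencies:
BW = f_high - f_low
   = 20498.4 - 85.2
   = 20413.2 Hz

20413.2 Hz


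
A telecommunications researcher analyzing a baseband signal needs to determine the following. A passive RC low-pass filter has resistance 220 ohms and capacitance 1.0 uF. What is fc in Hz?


Cutoff frequency of a first-order RC filter:
fc = 1 / (2 * pi * R * C)
C = 1.0 uF = 1e-06 F
fc = 1 / (2 * pi * 220 * 1e-06)
   = 1 / 0.0013823007675795
   = 723.43156 Hz

723.43156 Hz


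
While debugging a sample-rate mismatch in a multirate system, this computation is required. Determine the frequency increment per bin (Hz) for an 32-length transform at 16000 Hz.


DFT frequency resolution:
df = fs / N
   = 16000 / 32
   = 500.0 Hz

500.0 Hz


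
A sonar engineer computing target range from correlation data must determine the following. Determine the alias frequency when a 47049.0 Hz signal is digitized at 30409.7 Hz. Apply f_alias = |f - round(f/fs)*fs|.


Compute the nearest integer multiple of fs to the signal:
n = round(47049.0 / 30409.7) = 2
f_alias = |47049.0 - 2 * 30409.7|
        = |47049.0 - 60819.4|
        = 13770.4 Hz

13770.4


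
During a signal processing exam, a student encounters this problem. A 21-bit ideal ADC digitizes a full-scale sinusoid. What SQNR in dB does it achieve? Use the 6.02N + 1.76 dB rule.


Theoretical SNR for a full-scale sinusoid:
SNR = 6.02 * N + 1.76
    = 6.02 * 21 + 1.76
    = 126.42 + 1.76
    = 128.18 dB

128.18 dB


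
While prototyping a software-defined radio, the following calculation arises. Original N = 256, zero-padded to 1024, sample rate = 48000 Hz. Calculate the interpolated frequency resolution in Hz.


Frequency resolution after zero-padding:
N_padded = 256 * 4 = 1024
df = fs / N_padded
   = 48000 / 1024
   = 46.875 Hz

46.875 Hz


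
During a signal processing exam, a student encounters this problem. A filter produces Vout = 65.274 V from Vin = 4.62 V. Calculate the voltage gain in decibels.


Voltage gain in dB:
G = 20 * log10(Vout / Vin)
  = 20 * log10(65.274 / 4.62)
  = 20 * log10(14.128571)
  = 20 * 1.150098
  = 23.0 dB

23.0 dB


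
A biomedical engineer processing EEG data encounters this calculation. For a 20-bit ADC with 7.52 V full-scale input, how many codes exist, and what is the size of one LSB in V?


Step 1 — number of quantization levels:
L = 2^N = 2^20 = 1048576

Step 2 — LSB step size:
delta = Vfs / L
      = 7.52 / 1048576
      = 7.17e-06 V

Levels = 1048576; step size = 7.17e-06 V


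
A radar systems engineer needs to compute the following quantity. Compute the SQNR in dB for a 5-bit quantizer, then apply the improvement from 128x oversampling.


Step 1 — baseline SQNR at Nyquist:
SQNR_base = 6.02*N + 1.76
          = 6.02*5 + 1.76
          = 31.86 dB

Step 2 — oversampling processing gain:
G = 10*log10(OSR) = 10*log10(128) = 21.07 dB

Step 3 — total:
SQNR_total = 31.86 + 21.07 = 52.93 dB

Base SQNR = 31.86 dB; oversampled SQNR = 52.93 dB


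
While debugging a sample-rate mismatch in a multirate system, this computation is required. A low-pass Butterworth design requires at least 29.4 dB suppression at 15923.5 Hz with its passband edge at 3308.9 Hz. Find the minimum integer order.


Butterworth filter order formula:
n = log10(10^(A/10) - 1) / (2 * log10(f_stop/f_pass))
10^(29.4/10) - 1 = 869.9636
f_stop/f_pass = 15923.5 / 3308.9 = 4.8123
n = 2.1539 -> ceil = 3

3


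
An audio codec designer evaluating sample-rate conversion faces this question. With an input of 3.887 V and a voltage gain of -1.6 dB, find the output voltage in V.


Output voltage from dB gain:
V_out = V_in * 10^(gain_dB / 20)
      = 3.887 * 10^(-1.6 / 20)
      = 3.887 * 0.831764
      = 3.2331 V

3.2331 V


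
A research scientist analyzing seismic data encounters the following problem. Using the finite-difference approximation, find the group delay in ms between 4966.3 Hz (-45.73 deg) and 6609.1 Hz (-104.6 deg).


Group delay from phase difference:
tau = -d(phi)/d(omega)
d(phi) = -58.87 deg = -1.027475 rad
d(omega) = 2*pi*(6609.1 - 4966.3) = 10322.0168 rad/s
tau = -(-1.027475) / 10322.0168
    = 0.0995 ms

0.0995 ms


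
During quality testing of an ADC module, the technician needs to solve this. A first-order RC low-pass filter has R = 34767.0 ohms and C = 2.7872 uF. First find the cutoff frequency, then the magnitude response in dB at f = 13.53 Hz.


Step 1 — cutoff frequency:
fc = 1 / (2*pi*R*C)
C = 2.7872 uF = 2.7872e-06 F
fc = 1 / (2*pi*34767.0*2.7872e-06)
   = 1.64242 Hz

Step 2 — magnitude at f = 13.53 Hz:
|H(f)| = 1 / sqrt(1 + (f/fc)^2)
f/fc = 13.53 / 1.64242 = 8.237844
|H| = 1 / sqrt(1 + 67.862074) = 0.1205064
|H|_dB = 20*log10(0.1205064) = -18.38 dB

fc = 1.64242 Hz; |H(13.53 Hz)| = -18.38 dB


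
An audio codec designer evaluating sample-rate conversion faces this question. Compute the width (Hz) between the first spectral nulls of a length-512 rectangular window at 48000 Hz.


Main lobe width for a rectangular window:
Width = 2 * fs / N
      = 2 * 48000 / 512
      = 96000 / 512
      = 187.5 Hz

187.5 Hz


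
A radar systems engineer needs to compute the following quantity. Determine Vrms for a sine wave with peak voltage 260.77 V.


RMS voltage for a sinusoidal waveform:
V_rms = V_peak / sqrt(2)
      = 260.77 / 1.414214
      = 184.392 V

184.392 V


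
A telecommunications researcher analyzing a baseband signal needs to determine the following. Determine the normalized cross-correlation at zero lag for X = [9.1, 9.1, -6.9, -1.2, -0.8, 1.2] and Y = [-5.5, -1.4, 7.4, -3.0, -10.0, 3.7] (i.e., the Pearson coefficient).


Pearson correlation coefficient (population):
r = cov(X,Y) / (std(X) * std(Y))
Mean X = 1.75, Mean Y = -1.4667
Cov(X,Y) = -13.735
Std(X) = 5.75, Std(Y) = 5.726449
r = -0.4171

-0.4171


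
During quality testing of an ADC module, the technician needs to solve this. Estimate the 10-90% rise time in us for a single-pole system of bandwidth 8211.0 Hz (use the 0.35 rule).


Rise time from bandwidth relationship:
tr = 0.35 / BW
   = 0.35 / 8211.0
   = 4.262574595e-05 s
   = 42.6257 us

42.6257 us


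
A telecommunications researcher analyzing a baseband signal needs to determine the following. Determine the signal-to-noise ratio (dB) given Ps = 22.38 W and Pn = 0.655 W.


SNR in decibels:
SNR = 10 * log10(Ps / Pn)
    = 10 * log10(22.38 / 0.655)
    = 10 * log10(34.1679)
    = 10 * 1.5336
    = 15.34 dB

15.34 dB


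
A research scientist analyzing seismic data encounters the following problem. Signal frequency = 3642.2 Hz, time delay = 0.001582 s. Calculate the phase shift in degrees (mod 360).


Phase shift from frequency and time delay:
phi = 360 * f * t_delay
    = 360 * 3642.2 * 0.001582
    = 2074.31 degrees
    mod 360 = 274.31 degrees

274.31 degrees


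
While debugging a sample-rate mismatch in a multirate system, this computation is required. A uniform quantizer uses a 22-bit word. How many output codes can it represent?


Number of quantization levels = 2^N
= 2^22
= 4194304

4194304


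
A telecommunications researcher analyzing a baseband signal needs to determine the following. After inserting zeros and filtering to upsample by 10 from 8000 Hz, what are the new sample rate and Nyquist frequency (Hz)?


Step 1 — output sample rate after interpolation by L:
fs_out = L * fs_in = 10 * 8000 = 80000 Hz

Step 2 — Nyquist frequency of the output stream:
f_Nyq = fs_out / 2 = 80000 / 2 = 40000.0 Hz

fs_out = 80000 Hz; f_Nyquist = 40000.0 Hz
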